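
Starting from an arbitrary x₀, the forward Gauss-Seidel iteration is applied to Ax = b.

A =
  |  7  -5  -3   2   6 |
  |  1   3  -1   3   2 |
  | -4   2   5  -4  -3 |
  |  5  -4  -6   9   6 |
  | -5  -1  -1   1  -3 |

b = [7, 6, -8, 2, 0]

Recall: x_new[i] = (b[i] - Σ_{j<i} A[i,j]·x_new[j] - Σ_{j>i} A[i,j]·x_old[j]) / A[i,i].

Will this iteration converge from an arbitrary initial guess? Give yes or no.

no

Write A = D+L+U with D = diag(7, 3, 5, 9, -3).
GS T = -(D+L)⁻¹U: row 0 first, T[0,1] = -(-5)/(7) = +0.7143; later rows by forward substitution.
  T[0,:] = [+0.0000, +0.7143, +0.4286, -0.2857, -0.8571]
  T[1,:] = [+0.0000, -0.2381, +0.1905, -0.9048, -0.3810]
  T[2,:] = [+0.0000, +0.6667, +0.2667, +0.9333, +0.0667]
  T[3,:] = [+0.0000, -0.0582, +0.0243, +0.3788, -0.3153]
  T[4,:] = [+0.0000, -1.3527, -0.8586, +0.5929, +1.4282]
|roots of det(T-λI)|: 1.5669, 0.6372, 0.4604, 0.4604, 0.0000.
ρ = 1.5669; 1.5669 > 1 ⇒ diverges.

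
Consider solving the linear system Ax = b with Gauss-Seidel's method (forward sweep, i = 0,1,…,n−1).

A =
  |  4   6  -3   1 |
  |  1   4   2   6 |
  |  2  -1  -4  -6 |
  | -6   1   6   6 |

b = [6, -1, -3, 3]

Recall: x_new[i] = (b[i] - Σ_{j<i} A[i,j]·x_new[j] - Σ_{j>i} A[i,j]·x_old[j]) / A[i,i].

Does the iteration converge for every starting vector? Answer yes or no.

no

Write A = D+L+U with D = diag(4, 4, -4, 6).
Gauss-Seidel: T = -(D+L)⁻¹U, row 0 first, T[0,1] = -(6)/(4) = -1.5000; later rows by forward substitution.
  T[0,:] = [+0.0000 -1.5000 +0.7500 -0.2500]
  T[1,:] = [+0.0000 +0.3750 -0.6875 -1.4375]
  T[2,:] = [+0.0000 -0.8438 +0.5469 -1.2656]
  T[3,:] = [+0.0000 -0.7188 +0.3177 +1.2552]
|roots of det(T-λI)|: 1.6979, 1.0881, 0.6089, 0.0000.
ρ(T) = max|λ| = 1.6979; 1.6979 > 1: divergent.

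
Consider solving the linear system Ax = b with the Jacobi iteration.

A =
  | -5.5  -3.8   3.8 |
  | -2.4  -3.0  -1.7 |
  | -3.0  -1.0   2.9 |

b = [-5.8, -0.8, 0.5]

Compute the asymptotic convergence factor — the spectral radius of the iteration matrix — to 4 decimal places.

Split A = D + L + U, D = diag(-5.5, -3, 2.9).
Jacobi T = -D⁻¹(L+U): T[1,2] = -(-1.7)/(-3) = -0.5667; T[1,1] = 0.
  T[0,:] = [+0.0000 -0.6909 +0.6909]
  T[1,:] = [-0.8000 +0.0000 -0.5667]
  T[2,:] = [+1.0345 +0.3448 +0.0000]
|λ(T)| sorted: 1.1238, 0.9153, 0.2085.
ρ(T) = max|λ| = 1.1238; 1.1238 > 1, so it fails to converge.

1.1238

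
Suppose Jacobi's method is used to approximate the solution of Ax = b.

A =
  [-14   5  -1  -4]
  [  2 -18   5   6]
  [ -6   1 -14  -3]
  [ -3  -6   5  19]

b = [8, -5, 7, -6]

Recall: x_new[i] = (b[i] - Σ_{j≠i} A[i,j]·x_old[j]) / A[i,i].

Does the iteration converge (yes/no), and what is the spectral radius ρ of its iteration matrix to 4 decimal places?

Split A = D + L + U, D = diag(-14, -18, -14, 19).
Jacobi: T = -D⁻¹(L+U), T[3,2] = -(5)/(19) = -0.2632; T[3,3] = 0.
  T[0,:] = [+0.0000 +0.3571 -0.0714 -0.2857]
  T[1,:] = [+0.1111 +0.0000 +0.2778 +0.3333]
  T[2,:] = [-0.4286 +0.0714 +0.0000 -0.2143]
  T[3,:] = [+0.1579 +0.3158 -0.2632 +0.0000]
moduli |λ_i(T)| = 0.6266, 0.3111, 0.2963, 0.2963.
ρ(T) = max|λ| = 0.6266; 0.6266 < 1 ⇒ converges.

yes, ρ = 0.6266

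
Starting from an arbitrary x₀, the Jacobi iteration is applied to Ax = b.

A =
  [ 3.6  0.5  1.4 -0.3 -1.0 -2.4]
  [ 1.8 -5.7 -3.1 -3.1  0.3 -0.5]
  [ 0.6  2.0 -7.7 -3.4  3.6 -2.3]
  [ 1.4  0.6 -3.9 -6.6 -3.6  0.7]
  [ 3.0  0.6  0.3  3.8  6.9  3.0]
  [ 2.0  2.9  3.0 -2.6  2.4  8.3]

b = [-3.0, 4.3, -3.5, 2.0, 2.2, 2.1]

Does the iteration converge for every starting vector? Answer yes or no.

Split A = D + L + U, D = diag(3.6, -5.7, -7.7, -6.6, 6.9, 8.3).
Jacobi: T = -D⁻¹(L+U), T[5,3] = -(-2.6)/(8.3) = +0.3133; T[5,5] = 0.
  T[0,:] = [+0.0000 -0.1389 -0.3889 +0.0833 +0.2778 +0.6667]
  T[1,:] = [+0.3158 +0.0000 -0.5439 -0.5439 +0.0526 -0.0877]
  T[2,:] = [+0.0779 +0.2597 +0.0000 -0.4416 +0.4675 -0.2987]
  T[3,:] = [+0.2121 +0.0909 -0.5909 +0.0000 -0.5455 +0.1061]
  T[4,:] = [-0.4348 -0.0870 -0.0435 -0.5507 +0.0000 -0.4348]
  T[5,:] = [-0.2410 -0.3494 -0.3614 +0.3133 -0.2892 +0.0000]
moduli |λ_i(T)| = 1.1663, 0.7300, 0.7300, 0.4474, 0.4474, 0.2721.
spectral radius ρ = 1.1663; 1.1663 > 1: divergent.

no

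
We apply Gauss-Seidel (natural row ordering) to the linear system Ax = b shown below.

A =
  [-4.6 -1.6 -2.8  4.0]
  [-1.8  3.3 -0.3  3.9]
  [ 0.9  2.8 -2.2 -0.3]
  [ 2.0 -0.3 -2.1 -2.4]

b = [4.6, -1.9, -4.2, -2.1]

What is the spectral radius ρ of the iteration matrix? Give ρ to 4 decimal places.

1.3780

A = D + L + U where D = diag(-4.6, 3.3, -2.2, -2.4).
T_GS = -(D+L)⁻¹U: row 0 first, T[0,3] = -(4)/(-4.6) = +0.8696; later rows by forward substitution.
  T[0,:] = [+0.0000 -0.3478 -0.6087 +0.8696]
  T[1,:] = [+0.0000 -0.1897 -0.2411 -0.7075]
  T[2,:] = [+0.0000 -0.3838 -0.5559 -0.6811]
  T[3,:] = [+0.0000 +0.0696 +0.0093 +1.4090]
moduli |λ_i(T)| = 1.3780, 0.7109, 0.0037, 0.0000.
ρ = 1.3780; 1.3780 > 1: divergent.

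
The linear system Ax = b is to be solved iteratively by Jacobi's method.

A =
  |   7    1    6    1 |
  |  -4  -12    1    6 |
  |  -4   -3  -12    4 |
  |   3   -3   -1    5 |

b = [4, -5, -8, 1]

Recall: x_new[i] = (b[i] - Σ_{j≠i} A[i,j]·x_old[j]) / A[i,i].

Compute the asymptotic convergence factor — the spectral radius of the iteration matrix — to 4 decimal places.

Diagonal D = diag(7, -12, -12, 5); L, U strict lower/upper.
Jacobi T = -D⁻¹(L+U): T[1,0] = -(-4)/(-12) = -0.3333; T[1,1] = 0.
  T[0,:] = [+0.0000, -0.1429, -0.8571, -0.1429]
  T[1,:] = [-0.3333, +0.0000, +0.0833, +0.5000]
  T[2,:] = [-0.3333, -0.2500, +0.0000, +0.3333]
  T[3,:] = [-0.6000, +0.6000, +0.2000, +0.0000]
|eigenvalues of T|: 0.9241, 0.6164, 0.6164, 0.2481.
ρ = 0.9241; 0.9241 < 1 ⇒ converges.

0.9241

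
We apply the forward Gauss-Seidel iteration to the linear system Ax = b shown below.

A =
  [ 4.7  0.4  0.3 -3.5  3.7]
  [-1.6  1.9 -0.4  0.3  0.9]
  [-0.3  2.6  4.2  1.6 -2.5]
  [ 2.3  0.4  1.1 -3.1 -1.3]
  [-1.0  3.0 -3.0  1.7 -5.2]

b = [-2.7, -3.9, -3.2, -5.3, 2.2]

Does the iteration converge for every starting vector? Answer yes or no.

no

Split A = D + L + U, D = diag(4.7, 1.9, 4.2, -3.1, -5.2).
GS T = -(D+L)⁻¹U: row 0 first, T[0,3] = -(-3.5)/(4.7) = +0.7447; later rows by forward substitution.
  T[0,:] = [+0.0000  -0.0851  -0.0638  +0.7447  -0.7872]
  T[1,:] = [+0.0000  -0.0717  +0.1568  +0.4692  -1.1366]
  T[2,:] = [+0.0000  +0.0383  -0.1016  -0.6182  +1.2426]
  T[3,:] = [+0.0000  -0.0588  -0.0632  +0.3937  -0.7092]
  T[4,:] = [+0.0000  -0.0663  +0.1407  +0.6129  -1.4531]
eigenvalue magnitudes: 1.3764, 0.2246, 0.0422, 0.0422, 0.0000.
ρ = 1.3764; 1.3764 > 1, so it fails to converge.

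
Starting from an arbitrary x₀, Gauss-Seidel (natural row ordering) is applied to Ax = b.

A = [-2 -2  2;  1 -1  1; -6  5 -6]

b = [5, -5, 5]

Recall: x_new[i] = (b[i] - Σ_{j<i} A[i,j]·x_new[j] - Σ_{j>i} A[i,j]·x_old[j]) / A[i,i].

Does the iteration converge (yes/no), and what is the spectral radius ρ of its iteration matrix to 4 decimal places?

no, ρ = 1.1805

Split A = D + L + U, D = diag(-2, -1, -6).
GS T = -(D+L)⁻¹U: row 0 first, T[0,1] = -(-2)/(-2) = -1.0000; later rows by forward substitution.
  T[0,:] = [+0.0000  -1.0000  +1.0000]
  T[1,:] = [+0.0000  -1.0000  +2.0000]
  T[2,:] = [+0.0000  +0.1667  +0.6667]
eigenvalue magnitudes: 1.1805, 0.8471, 0.0000.
spectral radius ρ = 1.1805; 1.1805 > 1: divergent.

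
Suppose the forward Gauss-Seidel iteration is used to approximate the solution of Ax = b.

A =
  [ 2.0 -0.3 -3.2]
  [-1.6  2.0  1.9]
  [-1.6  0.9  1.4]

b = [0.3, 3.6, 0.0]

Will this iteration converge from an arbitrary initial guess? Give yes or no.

no

Diagonal D = diag(2, 2, 1.4); L, U strict lower/upper.
T_GS = -(D+L)⁻¹U: row 0 first, T[0,2] = -(-3.2)/(2) = +1.6000; later rows by forward substitution.
  T[0,:] = [+0.0000, +0.1500, +1.6000]
  T[1,:] = [+0.0000, +0.1200, +0.3300]
  T[2,:] = [+0.0000, +0.0943, +1.6164]
|roots of det(T-λI)|: 1.6369, 0.0995, 0.0000.
ρ(T) = max|λ| = 1.6369; 1.6369 > 1: divergent.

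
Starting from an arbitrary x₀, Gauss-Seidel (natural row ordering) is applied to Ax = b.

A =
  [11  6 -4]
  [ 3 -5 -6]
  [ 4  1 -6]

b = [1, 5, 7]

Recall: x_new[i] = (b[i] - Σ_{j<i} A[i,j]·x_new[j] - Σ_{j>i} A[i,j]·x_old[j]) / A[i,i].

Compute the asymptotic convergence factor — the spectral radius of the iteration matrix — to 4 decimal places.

Write A = D+L+U with D = diag(11, -5, -6).
GS T = -(D+L)⁻¹U: row 0 first, T[0,2] = -(-4)/(11) = +0.3636; later rows by forward substitution.
  T[0,:] = [+0.0000, -0.5455, +0.3636]
  T[1,:] = [+0.0000, -0.3273, -0.9818]
  T[2,:] = [+0.0000, -0.4182, +0.0788]
|roots of det(T-λI)|: 0.7964, 0.5479, 0.0000.
ρ = 0.7964; 0.7964 < 1: convergent.

0.7964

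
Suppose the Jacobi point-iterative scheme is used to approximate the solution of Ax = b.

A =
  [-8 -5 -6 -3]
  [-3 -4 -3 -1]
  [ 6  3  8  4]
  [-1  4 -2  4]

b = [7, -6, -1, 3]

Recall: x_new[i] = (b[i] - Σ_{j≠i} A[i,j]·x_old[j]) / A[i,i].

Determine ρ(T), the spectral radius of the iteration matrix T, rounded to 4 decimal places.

Let D = diag(-8, -4, 8, 4); L, U the strict triangles.
T_J = -D⁻¹(L+U): T[1,2] = -(-3)/(-4) = -0.7500; T[1,1] = 0.
  T[0,:] = [+0.0000  -0.6250  -0.7500  -0.3750]
  T[1,:] = [-0.7500  +0.0000  -0.7500  -0.2500]
  T[2,:] = [-0.7500  -0.3750  +0.0000  -0.5000]
  T[3,:] = [+0.2500  -1.0000  +0.5000  +0.0000]
moduli |λ_i(T)| = 1.4165, 0.7538, 0.5367, 0.5367.
ρ(T) = max|λ| = 1.4165; 1.4165 > 1, so it fails to converge.

1.4165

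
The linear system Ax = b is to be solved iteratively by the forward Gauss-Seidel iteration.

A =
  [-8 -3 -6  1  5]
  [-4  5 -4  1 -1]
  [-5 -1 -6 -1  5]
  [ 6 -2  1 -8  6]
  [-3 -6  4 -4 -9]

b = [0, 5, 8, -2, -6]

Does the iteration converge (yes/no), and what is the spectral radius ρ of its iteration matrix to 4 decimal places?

Diagonal D = diag(-8, 5, -6, -8, -9); L, U strict lower/upper.
T_GS = -(D+L)⁻¹U: row 0 first, T[0,3] = -(1)/(-8) = +0.1250; later rows by forward substitution.
  T[0,:] = [+0.0000  -0.3750  -0.7500  +0.1250  +0.6250]
  T[1,:] = [+0.0000  -0.3000  +0.2000  -0.1000  +0.7000]
  T[2,:] = [+0.0000  +0.3625  +0.5917  -0.2542  +0.1958]
  T[3,:] = [+0.0000  -0.1609  -0.5385  +0.0870  +1.0682]
  T[4,:] = [+0.0000  +0.5576  +0.6190  -0.1266  -1.0627]
eigenvalue magnitudes: 1.3959, 0.8843, 0.2187, 0.0463, 0.0000.
ρ = 1.3959; 1.3959 > 1 ⇒ diverges.

no, ρ = 1.3959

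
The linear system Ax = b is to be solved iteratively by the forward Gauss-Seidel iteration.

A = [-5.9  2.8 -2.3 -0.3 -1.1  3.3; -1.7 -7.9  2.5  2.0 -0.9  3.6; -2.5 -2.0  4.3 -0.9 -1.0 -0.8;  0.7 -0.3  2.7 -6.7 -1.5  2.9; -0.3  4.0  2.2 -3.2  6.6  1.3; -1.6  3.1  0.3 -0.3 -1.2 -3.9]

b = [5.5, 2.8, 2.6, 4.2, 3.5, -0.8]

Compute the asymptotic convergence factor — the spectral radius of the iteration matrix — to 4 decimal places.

0.8695

Let D = diag(-5.9, -7.9, 4.3, -6.7, 6.6, -3.9); L, U the strict triangles.
T_GS = -(D+L)⁻¹U: row 0 first, T[0,2] = -(-2.3)/(-5.9) = -0.3898; later rows by forward substitution.
  T[0,:] = [+0.0000 +0.4746 -0.3898 -0.0508 -0.1864 +0.5593]
  T[1,:] = [+0.0000 -0.1021 +0.4003 +0.2641 -0.0738 +0.3353]
  T[2,:] = [+0.0000 +0.2284 -0.0404 +0.3026 +0.0898 +0.6672]
  T[3,:] = [+0.0000 +0.1462 -0.0750 +0.1048 -0.2039 +0.7451]
  T[4,:] = [+0.0000 +0.0782 -0.2832 -0.2124 -0.0925 -0.2359]
  T[5,:] = [+0.0000 -0.2936 +0.5679 +0.3114 +0.0689 +0.1037]
|eigenvalues of T|: 0.8695, 0.6790, 0.2192, 0.0673, 0.0653, 0.0000.
ρ = 0.8695; 0.8695 < 1, so it converges for any x₀.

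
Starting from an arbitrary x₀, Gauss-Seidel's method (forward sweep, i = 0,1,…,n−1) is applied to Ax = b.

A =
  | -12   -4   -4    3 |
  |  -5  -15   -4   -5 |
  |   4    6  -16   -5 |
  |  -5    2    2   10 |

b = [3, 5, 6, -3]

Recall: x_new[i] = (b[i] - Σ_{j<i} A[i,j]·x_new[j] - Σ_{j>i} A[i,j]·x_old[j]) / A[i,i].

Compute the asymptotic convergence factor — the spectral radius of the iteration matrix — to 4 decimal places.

Split A = D + L + U, D = diag(-12, -15, -16, 10).
GS T = -(D+L)⁻¹U: row 0 first, T[0,3] = -(3)/(-12) = +0.2500; later rows by forward substitution.
  T[0,:] = [+0.0000 -0.3333 -0.3333 +0.2500]
  T[1,:] = [+0.0000 +0.1111 -0.1556 -0.4167]
  T[2,:] = [+0.0000 -0.0417 -0.1417 -0.4062]
  T[3,:] = [+0.0000 -0.1806 -0.1072 +0.2896]
|roots of det(T-λI)|: 0.5023, 0.3277, 0.0844, 0.0000.
spectral radius ρ = 0.5023; 0.5023 < 1 ⇒ converges.

0.5023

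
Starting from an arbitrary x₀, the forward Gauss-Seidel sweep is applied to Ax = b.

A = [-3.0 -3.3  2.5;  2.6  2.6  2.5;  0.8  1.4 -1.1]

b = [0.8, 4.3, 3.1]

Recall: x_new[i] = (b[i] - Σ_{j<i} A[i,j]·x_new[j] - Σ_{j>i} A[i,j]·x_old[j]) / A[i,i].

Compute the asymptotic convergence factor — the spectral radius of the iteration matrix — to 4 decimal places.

Let D = diag(-3, 2.6, -1.1); L, U the strict triangles.
Gauss-Seidel: T = -(D+L)⁻¹U, row 0 first, T[0,2] = -(2.5)/(-3) = +0.8333; later rows by forward substitution.
  T[0,:] = [+0.0000  -1.1000  +0.8333]
  T[1,:] = [+0.0000  +1.1000  -1.7949]
  T[2,:] = [+0.0000  +0.6000  -1.6783]
|λ(T)| sorted: 1.2127, 0.6343, 0.0000.
ρ = 1.2127; 1.2127 > 1 ⇒ diverges.

1.2127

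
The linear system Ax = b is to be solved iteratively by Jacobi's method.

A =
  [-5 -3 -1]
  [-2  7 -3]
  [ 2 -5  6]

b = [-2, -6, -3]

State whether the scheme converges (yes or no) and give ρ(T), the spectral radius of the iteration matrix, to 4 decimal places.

yes, ρ = 0.5655

Write A = D+L+U with D = diag(-5, 7, 6).
Jacobi T = -D⁻¹(L+U): T[1,0] = -(-2)/(7) = +0.2857; T[1,1] = 0.
  T[0,:] = [+0.0000, -0.6000, -0.2000]
  T[1,:] = [+0.2857, +0.0000, +0.4286]
  T[2,:] = [-0.3333, +0.8333, +0.0000]
eigenvalue magnitudes: 0.5655, 0.3948, 0.1706.
ρ(T) = max|λ| = 0.5655; 0.5655 < 1 ⇒ converges.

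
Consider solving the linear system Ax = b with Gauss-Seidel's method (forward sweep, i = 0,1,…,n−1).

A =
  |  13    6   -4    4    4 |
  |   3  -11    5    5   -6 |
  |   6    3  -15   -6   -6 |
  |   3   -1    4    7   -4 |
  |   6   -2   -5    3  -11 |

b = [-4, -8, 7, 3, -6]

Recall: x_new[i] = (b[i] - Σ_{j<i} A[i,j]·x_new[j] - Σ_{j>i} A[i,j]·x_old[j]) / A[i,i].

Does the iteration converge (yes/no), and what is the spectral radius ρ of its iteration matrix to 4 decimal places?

yes, ρ = 0.9362

Let D = diag(13, -11, -15, 7, -11); L, U the strict triangles.
T_GS = -(D+L)⁻¹U: row 0 first, T[0,3] = -(4)/(13) = -0.3077; later rows by forward substitution.
  T[0,:] = [+0.0000 -0.4615 +0.3077 -0.3077 -0.3077]
  T[1,:] = [+0.0000 -0.1259 +0.5385 +0.3706 -0.6294]
  T[2,:] = [+0.0000 -0.2098 +0.2308 -0.4490 -0.6490]
  T[3,:] = [+0.0000 +0.2997 -0.1868 +0.4414 +0.9842]
  T[4,:] = [+0.0000 -0.0518 -0.0859 +0.0892 +0.5100]
moduli |λ_i(T)| = 0.9362, 0.3404, 0.2865, 0.2865, 0.0000.
ρ = 0.9362; 0.9362 < 1 ⇒ converges.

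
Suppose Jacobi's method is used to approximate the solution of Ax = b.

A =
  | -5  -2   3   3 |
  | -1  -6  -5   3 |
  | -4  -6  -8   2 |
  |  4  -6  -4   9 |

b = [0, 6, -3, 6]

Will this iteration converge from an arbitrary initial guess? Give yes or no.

Diagonal D = diag(-5, -6, -8, 9); L, U strict lower/upper.
Jacobi T = -D⁻¹(L+U): T[1,2] = -(-5)/(-6) = -0.8333; T[1,1] = 0.
  T[0,:] = [+0.0000  -0.4000  +0.6000  +0.6000]
  T[1,:] = [-0.1667  +0.0000  -0.8333  +0.5000]
  T[2,:] = [-0.5000  -0.7500  +0.0000  +0.2500]
  T[3,:] = [-0.4444  +0.6667  +0.4444  +0.0000]
|λ(T)| sorted: 1.1973, 0.8250, 0.7462, 0.7462.
ρ = 1.1973; 1.1973 > 1, so it fails to converge.

no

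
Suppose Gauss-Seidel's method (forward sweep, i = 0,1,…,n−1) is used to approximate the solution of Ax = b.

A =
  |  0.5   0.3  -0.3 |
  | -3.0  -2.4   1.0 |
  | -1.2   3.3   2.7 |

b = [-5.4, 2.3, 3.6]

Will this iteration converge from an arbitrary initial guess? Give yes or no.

no

A = D + L + U where D = diag(0.5, -2.4, 2.7).
GS T = -(D+L)⁻¹U: row 0 first, T[0,2] = -(-0.3)/(0.5) = +0.6000; later rows by forward substitution.
  T[0,:] = [+0.0000 -0.6000 +0.6000]
  T[1,:] = [+0.0000 +0.7500 -0.3333]
  T[2,:] = [+0.0000 -1.1833 +0.6741]
moduli |λ_i(T)| = 1.3412, 0.0828, 0.0000.
spectral radius ρ = 1.3412; 1.3412 > 1: divergent.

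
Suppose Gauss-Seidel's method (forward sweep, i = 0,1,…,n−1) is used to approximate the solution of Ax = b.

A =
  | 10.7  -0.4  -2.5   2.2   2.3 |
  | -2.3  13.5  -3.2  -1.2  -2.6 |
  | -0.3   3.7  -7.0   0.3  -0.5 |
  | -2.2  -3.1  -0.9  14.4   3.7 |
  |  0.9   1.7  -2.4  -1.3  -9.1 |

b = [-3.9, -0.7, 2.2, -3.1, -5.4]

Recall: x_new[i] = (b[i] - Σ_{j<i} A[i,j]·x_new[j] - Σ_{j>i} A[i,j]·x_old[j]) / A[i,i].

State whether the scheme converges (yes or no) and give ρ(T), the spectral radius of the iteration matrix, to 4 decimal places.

Split A = D + L + U, D = diag(10.7, 13.5, -7, 14.4, -9.1).
GS T = -(D+L)⁻¹U: row 0 first, T[0,3] = -(2.2)/(10.7) = -0.2056; later rows by forward substitution.
  T[0,:] = [+0.0000 +0.0374 +0.2336 -0.2056 -0.2150]
  T[1,:] = [+0.0000 +0.0064 +0.2768 +0.0539 +0.1560]
  T[2,:] = [+0.0000 +0.0018 +0.1363 +0.0801 +0.0202]
  T[3,:] = [+0.0000 +0.0072 +0.1038 -0.0148 -0.2549]
  T[4,:] = [+0.0000 +0.0034 +0.0240 -0.0293 +0.0390]
|λ(T)| sorted: 0.1777, 0.1130, 0.1067, 0.0045, 0.0000.
spectral radius ρ = 0.1777; 0.1777 < 1, so it converges for any x₀.

yes, ρ = 0.1777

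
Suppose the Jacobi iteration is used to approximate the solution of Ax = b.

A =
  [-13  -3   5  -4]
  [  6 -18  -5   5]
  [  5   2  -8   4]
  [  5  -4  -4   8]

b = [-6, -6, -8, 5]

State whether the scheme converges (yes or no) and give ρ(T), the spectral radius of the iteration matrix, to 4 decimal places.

Let D = diag(-13, -18, -8, 8); L, U the strict triangles.
Jacobi: T = -D⁻¹(L+U), T[2,3] = -(4)/(-8) = +0.5000; T[2,2] = 0.
  T[0,:] = [+0.0000, -0.2308, +0.3846, -0.3077]
  T[1,:] = [+0.3333, +0.0000, -0.2778, +0.2778]
  T[2,:] = [+0.6250, +0.2500, +0.0000, +0.5000]
  T[3,:] = [-0.6250, +0.5000, +0.5000, +0.0000]
moduli |λ_i(T)| = 0.9307, 0.4916, 0.4916, 0.0517.
ρ(T) = max|λ| = 0.9307; 0.9307 < 1, so it converges for any x₀.

yes, ρ = 0.9307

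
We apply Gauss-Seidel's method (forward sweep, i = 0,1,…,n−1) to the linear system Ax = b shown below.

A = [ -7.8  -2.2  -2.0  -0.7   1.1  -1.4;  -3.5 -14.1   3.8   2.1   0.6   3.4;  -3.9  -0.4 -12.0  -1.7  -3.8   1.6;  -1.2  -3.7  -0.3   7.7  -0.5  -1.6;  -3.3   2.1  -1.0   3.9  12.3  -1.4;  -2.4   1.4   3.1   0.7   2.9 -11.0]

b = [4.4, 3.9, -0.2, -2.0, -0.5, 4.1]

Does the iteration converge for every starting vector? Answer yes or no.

yes

Let D = diag(-7.8, -14.1, -12, 7.7, 12.3, -11); L, U the strict triangles.
GS T = -(D+L)⁻¹U: row 0 first, T[0,5] = -(-1.4)/(-7.8) = -0.1795; later rows by forward substitution.
  T[0,:] = [+0.0000 -0.2821 -0.2564 -0.0897 +0.1410 -0.1795]
  T[1,:] = [+0.0000 +0.0700 +0.3332 +0.1712 +0.0075 +0.2857]
  T[2,:] = [+0.0000 +0.0893 +0.0722 -0.1182 -0.3628 +0.1821]
  T[3,:] = [+0.0000 -0.0068 +0.1229 +0.0637 +0.0764 +0.3242]
  T[4,:] = [+0.0000 -0.0782 -0.1588 -0.0831 -0.0172 -0.0711]
  T[5,:] = [+0.0000 +0.0746 +0.0847 -0.0098 -0.1317 +0.1287]
|λ(T)| sorted: 0.5150, 0.1796, 0.1796, 0.0382, 0.0273, 0.0000.
ρ(T) = max|λ| = 0.5150; 0.5150 < 1 ⇒ converges.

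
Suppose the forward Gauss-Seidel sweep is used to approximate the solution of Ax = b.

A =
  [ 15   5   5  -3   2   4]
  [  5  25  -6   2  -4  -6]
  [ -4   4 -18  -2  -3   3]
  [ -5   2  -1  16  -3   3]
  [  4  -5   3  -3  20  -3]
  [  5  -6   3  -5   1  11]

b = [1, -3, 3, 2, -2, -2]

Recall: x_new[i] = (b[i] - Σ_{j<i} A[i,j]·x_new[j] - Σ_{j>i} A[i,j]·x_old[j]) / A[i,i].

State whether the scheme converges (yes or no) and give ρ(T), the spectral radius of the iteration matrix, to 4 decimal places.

yes, ρ = 0.6491

A = D + L + U where D = diag(15, 25, -18, 16, 20, 11).
T_GS = -(D+L)⁻¹U: row 0 first, T[0,5] = -(4)/(15) = -0.2667; later rows by forward substitution.
  T[0,:] = [+0.0000, -0.3333, -0.3333, +0.2000, -0.1333, -0.2667]
  T[1,:] = [+0.0000, +0.0667, +0.3067, -0.1200, +0.1867, +0.2933]
  T[2,:] = [+0.0000, +0.0889, +0.1422, -0.1822, -0.0956, +0.2911]
  T[3,:] = [+0.0000, -0.1069, -0.1336, +0.0661, +0.1165, -0.2893]
  T[4,:] = [+0.0000, +0.0540, +0.1020, -0.0328, +0.1051, +0.1896]
  T[5,:] = [+0.0000, +0.1101, +0.2100, -0.0736, +0.2319, +0.0531]
|λ(T)| sorted: 0.6491, 0.1913, 0.1264, 0.0851, 0.0851, 0.0000.
ρ = 0.6491; 0.6491 < 1, so it converges for any x₀.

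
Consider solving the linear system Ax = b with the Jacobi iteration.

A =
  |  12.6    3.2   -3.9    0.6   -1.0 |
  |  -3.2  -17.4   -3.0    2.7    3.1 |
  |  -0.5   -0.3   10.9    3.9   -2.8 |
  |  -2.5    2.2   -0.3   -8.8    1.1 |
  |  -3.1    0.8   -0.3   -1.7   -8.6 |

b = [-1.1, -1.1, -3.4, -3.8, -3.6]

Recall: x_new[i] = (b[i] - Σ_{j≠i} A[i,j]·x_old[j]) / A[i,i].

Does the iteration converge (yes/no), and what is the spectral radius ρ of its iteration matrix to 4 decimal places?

yes, ρ = 0.5145

Write A = D+L+U with D = diag(12.6, -17.4, 10.9, -8.8, -8.6).
Jacobi T = -D⁻¹(L+U): T[4,3] = -(-1.7)/(-8.6) = -0.1977; T[4,4] = 0.
  T[0,:] = [+0.0000 -0.2540 +0.3095 -0.0476 +0.0794]
  T[1,:] = [-0.1839 +0.0000 -0.1724 +0.1552 +0.1782]
  T[2,:] = [+0.0459 +0.0275 +0.0000 -0.3578 +0.2569]
  T[3,:] = [-0.2841 +0.2500 -0.0341 +0.0000 +0.1250]
  T[4,:] = [-0.3605 +0.0930 -0.0349 -0.1977 +0.0000]
|eigenvalues of T|: 0.5145, 0.3188, 0.3188, 0.2927, 0.2927.
ρ = 0.5145; 0.5145 < 1: convergent.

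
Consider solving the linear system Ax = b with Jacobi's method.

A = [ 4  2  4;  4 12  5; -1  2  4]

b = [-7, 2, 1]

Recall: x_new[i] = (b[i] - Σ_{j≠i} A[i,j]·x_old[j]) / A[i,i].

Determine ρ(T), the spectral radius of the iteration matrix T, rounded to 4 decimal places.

0.5708

Write A = D+L+U with D = diag(4, 12, 4).
T_J = -D⁻¹(L+U): T[1,2] = -(5)/(12) = -0.4167; T[1,1] = 0.
  T[0,:] = [+0.0000  -0.5000  -1.0000]
  T[1,:] = [-0.3333  +0.0000  -0.4167]
  T[2,:] = [+0.2500  -0.5000  +0.0000]
moduli |λ_i(T)| = 0.5708, 0.4481, 0.4481.
spectral radius ρ = 0.5708; 0.5708 < 1, so it converges for any x₀.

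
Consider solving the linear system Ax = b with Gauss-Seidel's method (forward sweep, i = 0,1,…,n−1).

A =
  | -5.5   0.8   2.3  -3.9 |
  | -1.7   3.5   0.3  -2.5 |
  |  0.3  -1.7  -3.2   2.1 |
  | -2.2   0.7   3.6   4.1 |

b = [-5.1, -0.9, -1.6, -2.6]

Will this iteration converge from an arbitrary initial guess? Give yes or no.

yes

A = D + L + U where D = diag(-5.5, 3.5, -3.2, 4.1).
GS T = -(D+L)⁻¹U: row 0 first, T[0,1] = -(0.8)/(-5.5) = +0.1455; later rows by forward substitution.
  T[0,:] = [+0.0000 +0.1455 +0.4182 -0.7091]
  T[1,:] = [+0.0000 +0.0706 +0.1174 +0.3699]
  T[2,:] = [+0.0000 -0.0239 -0.0232 +0.3933]
  T[3,:] = [+0.0000 +0.0870 +0.2247 -0.7890]
eigenvalue magnitudes: 0.9176, 0.1426, 0.0336, 0.0000.
spectral radius ρ = 0.9176; 0.9176 < 1, so it converges for any x₀.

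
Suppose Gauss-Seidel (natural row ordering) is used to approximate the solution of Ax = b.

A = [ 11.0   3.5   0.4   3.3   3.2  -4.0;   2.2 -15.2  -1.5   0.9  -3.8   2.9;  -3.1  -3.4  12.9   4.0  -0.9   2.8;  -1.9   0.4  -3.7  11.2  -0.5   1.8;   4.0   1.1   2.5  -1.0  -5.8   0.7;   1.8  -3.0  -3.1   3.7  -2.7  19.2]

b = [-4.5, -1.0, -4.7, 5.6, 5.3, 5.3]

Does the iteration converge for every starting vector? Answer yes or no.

yes

A = D + L + U where D = diag(11, -15.2, 12.9, 11.2, -5.8, 19.2).
T_GS = -(D+L)⁻¹U: row 0 first, T[0,1] = -(3.5)/(11) = -0.3182; later rows by forward substitution.
  T[0,:] = [+0.0000  -0.3182  -0.0364  -0.3000  -0.2909  +0.3636]
  T[1,:] = [+0.0000  -0.0461  -0.1039  +0.0158  -0.2921  +0.2434]
  T[2,:] = [+0.0000  -0.0886  -0.0361  -0.3780  -0.0771  -0.0655]
  T[3,:] = [+0.0000  -0.0816  -0.0144  -0.1763  -0.0198  -0.1294]
  T[4,:] = [+0.0000  -0.2523  -0.0579  -0.3364  -0.2859  +0.4117]
  T[5,:] = [+0.0000  -0.0114  -0.0240  -0.0438  -0.0672  +0.0762]
|eigenvalues of T|: 0.5130, 0.1271, 0.1271, 0.1220, 0.0049, 0.0000.
ρ = 0.5130; 0.5130 < 1 ⇒ converges.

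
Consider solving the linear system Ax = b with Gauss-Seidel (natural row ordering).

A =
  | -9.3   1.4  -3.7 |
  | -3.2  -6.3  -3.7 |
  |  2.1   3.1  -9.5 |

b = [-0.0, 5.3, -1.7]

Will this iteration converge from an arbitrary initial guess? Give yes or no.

Split A = D + L + U, D = diag(-9.3, -6.3, -9.5).
Gauss-Seidel: T = -(D+L)⁻¹U, row 0 first, T[0,2] = -(-3.7)/(-9.3) = -0.3978; later rows by forward substitution.
  T[0,:] = [+0.0000  +0.1505  -0.3978]
  T[1,:] = [+0.0000  -0.0765  -0.3852]
  T[2,:] = [+0.0000  +0.0083  -0.2136]
eigenvalue magnitudes: 0.1838, 0.1064, 0.0000.
ρ(T) = max|λ| = 0.1838; 0.1838 < 1: convergent.

yes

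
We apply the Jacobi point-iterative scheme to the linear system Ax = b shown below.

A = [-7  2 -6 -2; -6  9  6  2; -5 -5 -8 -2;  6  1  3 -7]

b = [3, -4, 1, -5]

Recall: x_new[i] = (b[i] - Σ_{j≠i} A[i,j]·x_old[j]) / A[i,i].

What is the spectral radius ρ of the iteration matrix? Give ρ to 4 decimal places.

A = D + L + U where D = diag(-7, 9, -8, -7).
Jacobi: T = -D⁻¹(L+U), T[1,3] = -(2)/(9) = -0.2222; T[1,1] = 0.
  T[0,:] = [+0.0000, +0.2857, -0.8571, -0.2857]
  T[1,:] = [+0.6667, +0.0000, -0.6667, -0.2222]
  T[2,:] = [-0.6250, -0.6250, +0.0000, -0.2500]
  T[3,:] = [+0.8571, +0.1429, +0.4286, +0.0000]
eigenvalue magnitudes: 1.2123, 0.6750, 0.6750, 0.2710.
spectral radius ρ = 1.2123; 1.2123 > 1 ⇒ diverges.

1.2123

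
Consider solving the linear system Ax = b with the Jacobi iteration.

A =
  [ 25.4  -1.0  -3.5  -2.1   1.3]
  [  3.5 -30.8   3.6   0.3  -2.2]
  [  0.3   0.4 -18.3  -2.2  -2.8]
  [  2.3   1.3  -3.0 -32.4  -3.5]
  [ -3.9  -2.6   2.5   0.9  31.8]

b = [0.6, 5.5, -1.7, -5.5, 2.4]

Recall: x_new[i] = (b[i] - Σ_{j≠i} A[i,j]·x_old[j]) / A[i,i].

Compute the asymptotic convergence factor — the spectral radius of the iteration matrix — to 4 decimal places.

0.2429

Diagonal D = diag(25.4, -30.8, -18.3, -32.4, 31.8); L, U strict lower/upper.
Jacobi T = -D⁻¹(L+U): T[3,4] = -(-3.5)/(-32.4) = -0.1080; T[3,3] = 0.
  T[0,:] = [+0.0000  +0.0394  +0.1378  +0.0827  -0.0512]
  T[1,:] = [+0.1136  +0.0000  +0.1169  +0.0097  -0.0714]
  T[2,:] = [+0.0164  +0.0219  +0.0000  -0.1202  -0.1530]
  T[3,:] = [+0.0710  +0.0401  -0.0926  +0.0000  -0.1080]
  T[4,:] = [+0.1226  +0.0818  -0.0786  -0.0283  +0.0000]
|eigenvalues of T|: 0.2429, 0.1811, 0.1811, 0.0840, 0.0726.
spectral radius ρ = 0.2429; 0.2429 < 1, so it converges for any x₀.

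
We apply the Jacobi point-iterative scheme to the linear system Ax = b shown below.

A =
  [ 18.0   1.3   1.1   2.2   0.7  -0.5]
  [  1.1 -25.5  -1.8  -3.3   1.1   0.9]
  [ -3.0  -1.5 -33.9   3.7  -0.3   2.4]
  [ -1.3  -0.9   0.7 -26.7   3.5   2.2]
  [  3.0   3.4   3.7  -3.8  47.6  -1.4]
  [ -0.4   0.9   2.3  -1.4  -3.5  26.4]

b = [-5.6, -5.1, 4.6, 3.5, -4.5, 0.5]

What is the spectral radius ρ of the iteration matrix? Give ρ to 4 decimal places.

0.1972

Split A = D + L + U, D = diag(18, -25.5, -33.9, -26.7, 47.6, 26.4).
Jacobi T = -D⁻¹(L+U): T[5,0] = -(-0.4)/(26.4) = +0.0152; T[5,5] = 0.
  T[0,:] = [+0.0000, -0.0722, -0.0611, -0.1222, -0.0389, +0.0278]
  T[1,:] = [+0.0431, +0.0000, -0.0706, -0.1294, +0.0431, +0.0353]
  T[2,:] = [-0.0885, -0.0442, +0.0000, +0.1091, -0.0088, +0.0708]
  T[3,:] = [-0.0487, -0.0337, +0.0262, +0.0000, +0.1311, +0.0824]
  T[4,:] = [-0.0630, -0.0714, -0.0777, +0.0798, +0.0000, +0.0294]
  T[5,:] = [+0.0152, -0.0341, -0.0871, +0.0530, +0.1326, +0.0000]
|roots of det(T-λI)|: 0.1972, 0.1408, 0.1408, 0.0815, 0.0815, 0.0162.
spectral radius ρ = 0.1972; 0.1972 < 1, so it converges for any x₀.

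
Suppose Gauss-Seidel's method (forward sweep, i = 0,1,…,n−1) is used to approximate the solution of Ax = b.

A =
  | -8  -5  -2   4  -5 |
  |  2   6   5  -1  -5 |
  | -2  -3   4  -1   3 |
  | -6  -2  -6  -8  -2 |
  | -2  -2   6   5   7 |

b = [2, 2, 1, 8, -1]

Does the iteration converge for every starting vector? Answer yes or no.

Write A = D+L+U with D = diag(-8, 6, 4, -8, 7).
GS T = -(D+L)⁻¹U: row 0 first, T[0,3] = -(4)/(-8) = +0.5000; later rows by forward substitution.
  T[0,:] = [+0.0000, -0.6250, -0.2500, +0.5000, -0.6250]
  T[1,:] = [+0.0000, +0.2083, -0.7500, +0.0000, +1.0417]
  T[2,:] = [+0.0000, -0.1562, -0.6875, +0.5000, -0.2812]
  T[3,:] = [+0.0000, +0.5339, +0.8906, -0.7500, +0.1693]
  T[4,:] = [+0.0000, -0.3664, -0.3326, +0.2500, +0.2392]
|eigenvalues of T|: 1.5206, 0.6483, 0.6483, 0.0146, 0.0000.
ρ(T) = max|λ| = 1.5206; 1.5206 > 1: divergent.

no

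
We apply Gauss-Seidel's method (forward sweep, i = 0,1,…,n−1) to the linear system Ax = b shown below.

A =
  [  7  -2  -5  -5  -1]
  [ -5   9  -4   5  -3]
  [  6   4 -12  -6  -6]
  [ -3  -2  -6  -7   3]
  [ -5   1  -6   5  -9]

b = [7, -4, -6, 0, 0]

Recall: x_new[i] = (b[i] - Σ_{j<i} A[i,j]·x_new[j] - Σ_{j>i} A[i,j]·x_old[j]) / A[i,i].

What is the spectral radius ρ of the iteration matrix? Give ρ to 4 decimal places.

Let D = diag(7, 9, -12, -7, -9); L, U the strict triangles.
Gauss-Seidel: T = -(D+L)⁻¹U, row 0 first, T[0,4] = -(-1)/(7) = +0.1429; later rows by forward substitution.
  T[0,:] = [+0.0000, +0.2857, +0.7143, +0.7143, +0.1429]
  T[1,:] = [+0.0000, +0.1587, +0.8413, -0.1587, +0.4127]
  T[2,:] = [+0.0000, +0.1958, +0.6376, -0.1958, -0.2910]
  T[3,:] = [+0.0000, -0.3356, -1.0930, -0.0930, +0.4989]
  T[4,:] = [+0.0000, -0.4580, -1.3356, -0.3356, +0.4376]
|eigenvalues of T|: 1.3393, 0.3560, 0.3560, 0.0891, 0.0000.
ρ = 1.3393; 1.3393 > 1: divergent.

1.3393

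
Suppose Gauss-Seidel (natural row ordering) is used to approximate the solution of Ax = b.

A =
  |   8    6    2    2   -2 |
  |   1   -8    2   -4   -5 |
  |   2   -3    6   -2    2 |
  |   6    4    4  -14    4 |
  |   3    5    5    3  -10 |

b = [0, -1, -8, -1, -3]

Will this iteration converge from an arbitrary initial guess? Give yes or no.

Split A = D + L + U, D = diag(8, -8, 6, -14, -10).
T_GS = -(D+L)⁻¹U: row 0 first, T[0,4] = -(-2)/(8) = +0.2500; later rows by forward substitution.
  T[0,:] = [+0.0000, -0.7500, -0.2500, -0.2500, +0.2500]
  T[1,:] = [+0.0000, -0.0938, +0.2188, -0.5312, -0.5938]
  T[2,:] = [+0.0000, +0.2031, +0.1927, +0.1510, -0.7135]
  T[3,:] = [+0.0000, -0.2902, +0.0104, -0.2158, +0.0193]
  T[4,:] = [+0.0000, -0.2574, +0.1339, -0.3298, -0.5728]
|roots of det(T-λI)|: 0.8629, 0.3381, 0.2411, 0.0762, 0.0000.
ρ(T) = max|λ| = 0.8629; 0.8629 < 1: convergent.

yes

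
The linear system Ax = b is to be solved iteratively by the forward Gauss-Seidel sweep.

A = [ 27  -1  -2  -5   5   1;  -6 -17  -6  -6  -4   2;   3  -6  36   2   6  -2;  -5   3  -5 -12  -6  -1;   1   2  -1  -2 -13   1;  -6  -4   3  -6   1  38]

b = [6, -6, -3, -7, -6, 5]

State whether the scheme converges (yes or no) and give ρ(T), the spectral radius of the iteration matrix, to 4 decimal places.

A = D + L + U where D = diag(27, -17, 36, -12, -13, 38).
GS T = -(D+L)⁻¹U: row 0 first, T[0,2] = -(-2)/(27) = +0.0741; later rows by forward substitution.
  T[0,:] = [+0.0000, +0.0370, +0.0741, +0.1852, -0.1852, -0.0370]
  T[1,:] = [+0.0000, -0.0131, -0.3791, -0.4183, -0.1699, +0.1307]
  T[2,:] = [+0.0000, -0.0053, -0.0694, -0.1407, -0.1796, +0.0804]
  T[3,:] = [+0.0000, -0.0165, -0.0967, -0.1231, -0.3905, -0.0687]
  T[4,:] = [+0.0000, +0.0038, -0.0324, -0.0203, +0.0335, +0.0986]
  T[5,:] = [+0.0000, +0.0022, -0.0372, -0.0226, -0.0955, -0.0119]
|roots of det(T-λI)|: 0.2710, 0.0680, 0.0680, 0.0594, 0.0594, 0.0000.
spectral radius ρ = 0.2710; 0.2710 < 1: convergent.

yes, ρ = 0.2710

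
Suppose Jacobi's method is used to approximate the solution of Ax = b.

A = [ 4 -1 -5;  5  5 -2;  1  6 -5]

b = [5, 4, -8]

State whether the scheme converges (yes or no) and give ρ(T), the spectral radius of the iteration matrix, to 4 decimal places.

Write A = D+L+U with D = diag(4, 5, -5).
Jacobi: T = -D⁻¹(L+U), T[2,0] = -(1)/(-5) = +0.2000; T[2,2] = 0.
  T[0,:] = [+0.0000  +0.2500  +1.2500]
  T[1,:] = [-1.0000  +0.0000  +0.4000]
  T[2,:] = [+0.2000  +1.2000  +0.0000]
|eigenvalues of T|: 1.2794, 1.0756, 1.0756.
spectral radius ρ = 1.2794; 1.2794 > 1 ⇒ diverges.

no, ρ = 1.2794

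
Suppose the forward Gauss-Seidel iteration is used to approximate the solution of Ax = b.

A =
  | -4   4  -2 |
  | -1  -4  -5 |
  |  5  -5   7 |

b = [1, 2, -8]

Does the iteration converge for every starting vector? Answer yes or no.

no

Diagonal D = diag(-4, -4, 7); L, U strict lower/upper.
Gauss-Seidel: T = -(D+L)⁻¹U, row 0 first, T[0,2] = -(-2)/(-4) = -0.5000; later rows by forward substitution.
  T[0,:] = [+0.0000  +1.0000  -0.5000]
  T[1,:] = [+0.0000  -0.2500  -1.1250]
  T[2,:] = [+0.0000  -0.8929  -0.4464]
eigenvalue magnitudes: 1.3552, 0.6588, 0.0000.
ρ = 1.3552; 1.3552 > 1 ⇒ diverges.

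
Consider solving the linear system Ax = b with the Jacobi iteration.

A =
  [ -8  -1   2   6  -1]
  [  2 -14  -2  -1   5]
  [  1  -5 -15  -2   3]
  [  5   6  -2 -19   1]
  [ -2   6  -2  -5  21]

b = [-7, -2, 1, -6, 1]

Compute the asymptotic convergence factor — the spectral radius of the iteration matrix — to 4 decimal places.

A = D + L + U where D = diag(-8, -14, -15, -19, 21).
T_J = -D⁻¹(L+U): T[2,4] = -(3)/(-15) = +0.2000; T[2,2] = 0.
  T[0,:] = [+0.0000, -0.1250, +0.2500, +0.7500, -0.1250]
  T[1,:] = [+0.1429, +0.0000, -0.1429, -0.0714, +0.3571]
  T[2,:] = [+0.0667, -0.3333, +0.0000, -0.1333, +0.2000]
  T[3,:] = [+0.2632, +0.3158, -0.1053, +0.0000, +0.0526]
  T[4,:] = [+0.0952, -0.2857, +0.0952, +0.2381, +0.0000]
eigenvalue magnitudes: 0.5050, 0.3879, 0.2658, 0.2658, 0.0733.
spectral radius ρ = 0.5050; 0.5050 < 1, so it converges for any x₀.

0.5050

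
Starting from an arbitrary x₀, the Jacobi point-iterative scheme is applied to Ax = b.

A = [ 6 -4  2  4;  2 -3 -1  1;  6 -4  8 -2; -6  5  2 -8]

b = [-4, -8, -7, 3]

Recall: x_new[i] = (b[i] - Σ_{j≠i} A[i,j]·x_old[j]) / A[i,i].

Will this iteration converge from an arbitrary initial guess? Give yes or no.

Let D = diag(6, -3, 8, -8); L, U the strict triangles.
Jacobi: T = -D⁻¹(L+U), T[1,3] = -(1)/(-3) = +0.3333; T[1,1] = 0.
  T[0,:] = [+0.0000, +0.6667, -0.3333, -0.6667]
  T[1,:] = [+0.6667, +0.0000, -0.3333, +0.3333]
  T[2,:] = [-0.7500, +0.5000, +0.0000, +0.2500]
  T[3,:] = [-0.7500, +0.6250, +0.2500, +0.0000]
moduli |λ_i(T)| = 1.1707, 0.9558, 0.4882, 0.2733.
spectral radius ρ = 1.1707; 1.1707 > 1, so it fails to converge.

no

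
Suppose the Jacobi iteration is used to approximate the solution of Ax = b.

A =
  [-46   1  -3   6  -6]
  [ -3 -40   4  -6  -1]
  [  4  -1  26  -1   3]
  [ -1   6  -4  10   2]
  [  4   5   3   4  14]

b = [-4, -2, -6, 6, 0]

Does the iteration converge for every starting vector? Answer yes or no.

Diagonal D = diag(-46, -40, 26, 10, 14); L, U strict lower/upper.
T_J = -D⁻¹(L+U): T[3,0] = -(-1)/(10) = +0.1000; T[3,3] = 0.
  T[0,:] = [+0.0000, +0.0217, -0.0652, +0.1304, -0.1304]
  T[1,:] = [-0.0750, +0.0000, +0.1000, -0.1500, -0.0250]
  T[2,:] = [-0.1538, +0.0385, +0.0000, +0.0385, -0.1154]
  T[3,:] = [+0.1000, -0.6000, +0.4000, +0.0000, -0.2000]
  T[4,:] = [-0.2857, -0.3571, -0.2143, -0.2857, +0.0000]
eigenvalue magnitudes: 0.4375, 0.3707, 0.3669, 0.2169, 0.0832.
ρ(T) = max|λ| = 0.4375; 0.4375 < 1, so it converges for any x₀.

yes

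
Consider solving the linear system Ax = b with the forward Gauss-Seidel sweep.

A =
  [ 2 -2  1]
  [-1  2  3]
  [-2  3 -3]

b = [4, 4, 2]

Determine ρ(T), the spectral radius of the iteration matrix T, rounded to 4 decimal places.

Write A = D+L+U with D = diag(2, 2, -3).
GS T = -(D+L)⁻¹U: row 0 first, T[0,2] = -(1)/(2) = -0.5000; later rows by forward substitution.
  T[0,:] = [+0.0000  +1.0000  -0.5000]
  T[1,:] = [+0.0000  +0.5000  -1.7500]
  T[2,:] = [+0.0000  -0.1667  -1.4167]
|roots of det(T-λI)|: 1.5584, 0.6417, 0.0000.
spectral radius ρ = 1.5584; 1.5584 > 1 ⇒ diverges.

1.5584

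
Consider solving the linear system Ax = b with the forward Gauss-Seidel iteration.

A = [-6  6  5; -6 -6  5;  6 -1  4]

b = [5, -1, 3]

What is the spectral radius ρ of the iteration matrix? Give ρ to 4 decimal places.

Write A = D+L+U with D = diag(-6, -6, 4).
GS T = -(D+L)⁻¹U: row 0 first, T[0,1] = -(6)/(-6) = +1.0000; later rows by forward substitution.
  T[0,:] = [+0.0000, +1.0000, +0.8333]
  T[1,:] = [+0.0000, -1.0000, +0.0000]
  T[2,:] = [+0.0000, -1.7500, -1.2500]
|eigenvalues of T|: 1.2500, 1.0000, 0.0000.
ρ = 1.2500; 1.2500 > 1, so it fails to converge.

1.2500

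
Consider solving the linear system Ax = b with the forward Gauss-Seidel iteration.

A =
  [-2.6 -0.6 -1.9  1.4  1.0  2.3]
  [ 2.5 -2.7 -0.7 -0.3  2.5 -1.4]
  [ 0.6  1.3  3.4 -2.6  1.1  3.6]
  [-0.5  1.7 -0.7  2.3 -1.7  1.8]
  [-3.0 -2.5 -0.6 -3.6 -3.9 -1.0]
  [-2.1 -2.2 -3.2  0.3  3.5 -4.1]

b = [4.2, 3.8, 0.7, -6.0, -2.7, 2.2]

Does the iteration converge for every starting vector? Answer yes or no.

no

A = D + L + U where D = diag(-2.6, -2.7, 3.4, 2.3, -3.9, -4.1).
Gauss-Seidel: T = -(D+L)⁻¹U, row 0 first, T[0,1] = -(-0.6)/(-2.6) = -0.2308; later rows by forward substitution.
  T[0,:] = [+0.0000  -0.2308  -0.7308  +0.5385  +0.3846  +0.8846]
  T[1,:] = [+0.0000  -0.2137  -0.9359  +0.3875  +1.2821  +0.3006]
  T[2,:] = [+0.0000  +0.1224  +0.4868  +0.5215  -0.8816  -1.3299]
  T[3,:] = [+0.0000  +0.1450  +0.6810  -0.0106  -0.3932  -1.2172]
  T[4,:] = [+0.0000  +0.1618  +0.4585  -0.7330  -0.6191  +0.1986]
  T[5,:] = [+0.0000  +0.2860  +0.9378  -1.5173  -0.7541  +0.5040]
eigenvalue magnitudes: 1.3674, 0.7857, 0.5353, 0.0879, 0.0879, 0.0000.
spectral radius ρ = 1.3674; 1.3674 > 1, so it fails to converge.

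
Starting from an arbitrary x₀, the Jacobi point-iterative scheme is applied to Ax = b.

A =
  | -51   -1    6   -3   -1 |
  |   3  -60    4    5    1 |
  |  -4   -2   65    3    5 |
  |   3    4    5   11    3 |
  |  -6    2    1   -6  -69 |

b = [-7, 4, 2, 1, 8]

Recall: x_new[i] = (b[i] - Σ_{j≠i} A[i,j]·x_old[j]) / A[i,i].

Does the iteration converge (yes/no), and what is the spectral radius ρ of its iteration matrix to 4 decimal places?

Diagonal D = diag(-51, -60, 65, 11, -69); L, U strict lower/upper.
Jacobi: T = -D⁻¹(L+U), T[2,3] = -(3)/(65) = -0.0462; T[2,2] = 0.
  T[0,:] = [+0.0000 -0.0196 +0.1176 -0.0588 -0.0196]
  T[1,:] = [+0.0500 +0.0000 +0.0667 +0.0833 +0.0167]
  T[2,:] = [+0.0615 +0.0308 +0.0000 -0.0462 -0.0769]
  T[3,:] = [-0.2727 -0.3636 -0.4545 +0.0000 -0.2727]
  T[4,:] = [-0.0870 +0.0290 +0.0145 -0.0870 +0.0000]
|λ(T)| sorted: 0.2054, 0.1550, 0.1550, 0.0881, 0.0881.
spectral radius ρ = 0.2054; 0.2054 < 1 ⇒ converges.

yes, ρ = 0.2054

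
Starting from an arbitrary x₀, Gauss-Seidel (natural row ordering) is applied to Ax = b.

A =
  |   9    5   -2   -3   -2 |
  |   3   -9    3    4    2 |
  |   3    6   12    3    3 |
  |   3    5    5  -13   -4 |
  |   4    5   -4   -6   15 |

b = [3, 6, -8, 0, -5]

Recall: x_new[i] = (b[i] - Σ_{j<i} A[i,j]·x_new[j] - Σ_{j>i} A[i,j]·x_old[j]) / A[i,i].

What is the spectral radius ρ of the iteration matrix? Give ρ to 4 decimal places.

0.9291

Split A = D + L + U, D = diag(9, -9, 12, -13, 15).
Gauss-Seidel: T = -(D+L)⁻¹U, row 0 first, T[0,4] = -(-2)/(9) = +0.2222; later rows by forward substitution.
  T[0,:] = [+0.0000, -0.5556, +0.2222, +0.3333, +0.2222]
  T[1,:] = [+0.0000, -0.1852, +0.4074, +0.5556, +0.2963]
  T[2,:] = [+0.0000, +0.2315, -0.2593, -0.6111, -0.4537]
  T[3,:] = [+0.0000, -0.1104, +0.1083, +0.0556, -0.3170]
  T[4,:] = [+0.0000, +0.2274, -0.2209, -0.4148, -0.4058]
|eigenvalues of T|: 0.9291, 0.1933, 0.1933, 0.1094, 0.0000.
spectral radius ρ = 0.9291; 0.9291 < 1 ⇒ converges.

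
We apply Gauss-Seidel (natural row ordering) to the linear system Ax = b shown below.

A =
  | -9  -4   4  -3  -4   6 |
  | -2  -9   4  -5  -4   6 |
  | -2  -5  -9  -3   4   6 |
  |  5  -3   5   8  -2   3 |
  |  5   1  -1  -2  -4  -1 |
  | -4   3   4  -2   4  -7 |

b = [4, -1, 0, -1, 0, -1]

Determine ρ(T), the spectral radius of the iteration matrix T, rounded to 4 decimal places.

1.4667

A = D + L + U where D = diag(-9, -9, -9, 8, -4, -7).
GS T = -(D+L)⁻¹U: row 0 first, T[0,5] = -(6)/(-9) = +0.6667; later rows by forward substitution.
  T[0,:] = [+0.0000 -0.4444 +0.4444 -0.3333 -0.4444 +0.6667]
  T[1,:] = [+0.0000 +0.0988 +0.3457 -0.4815 -0.3457 +0.5185]
  T[2,:] = [+0.0000 +0.0439 -0.2908 +0.0082 +0.7353 +0.2305]
  T[3,:] = [+0.0000 +0.2874 +0.0336 +0.0226 -0.0614 -0.7413]
  T[4,:] = [+0.0000 -0.6855 +0.6979 -0.5504 -0.7951 +1.0260]
  T[5,:] = [+0.0000 -0.1525 +0.1172 -0.3322 +0.0892 +0.7710]
eigenvalue magnitudes: 1.4667, 0.9415, 0.4043, 0.1107, 0.0380, 0.0000.
spectral radius ρ = 1.4667; 1.4667 > 1: divergent.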